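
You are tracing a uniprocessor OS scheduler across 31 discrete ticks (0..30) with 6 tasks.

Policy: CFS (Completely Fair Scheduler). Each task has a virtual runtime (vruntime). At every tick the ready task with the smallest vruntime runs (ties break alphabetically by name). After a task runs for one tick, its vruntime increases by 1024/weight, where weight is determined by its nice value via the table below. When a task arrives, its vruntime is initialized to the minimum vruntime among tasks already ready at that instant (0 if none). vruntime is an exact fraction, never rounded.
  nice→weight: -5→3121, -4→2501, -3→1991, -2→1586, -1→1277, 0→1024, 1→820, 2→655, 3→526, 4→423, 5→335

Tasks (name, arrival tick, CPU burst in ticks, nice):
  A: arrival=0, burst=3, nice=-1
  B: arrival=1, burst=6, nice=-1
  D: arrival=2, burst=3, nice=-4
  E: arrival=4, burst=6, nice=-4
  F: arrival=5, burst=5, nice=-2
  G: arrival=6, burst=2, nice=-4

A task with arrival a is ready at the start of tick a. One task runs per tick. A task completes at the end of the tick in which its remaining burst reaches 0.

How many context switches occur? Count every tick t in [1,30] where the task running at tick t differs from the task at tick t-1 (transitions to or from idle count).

t=0: vr[A=0] → run A
t=1: vr[A=1024/1277 B=1024/1277] → run A
t=2: vr[A=2048/1277 B=1024/1277 D=1024/1277] → run B
t=3: vr[A=2048/1277 B=2048/1277 D=1024/1277] → run D
t=4: vr[A=2048/1277 B=2048/1277 D=3868672/3193777 E=3868672/3193777] → run D
t=5: vr[A=2048/1277 B=2048/1277 D=5176320/3193777 E=3868672/3193777 F=3868672/3193777] → run E
t=6: vr[A=2048/1277 B=2048/1277 D=5176320/3193777 E=5176320/3193777 F=3868672/3193777 G=3868672/3193777] → run F
t=7: vr[A=2048/1277 B=2048/1277 D=5176320/3193777 E=5176320/3193777 F=77099520/41519101 G=3868672/3193777] → run G
t=8: vr[A=2048/1277 B=2048/1277 D=5176320/3193777 E=5176320/3193777 F=77099520/41519101 G=5176320/3193777] → run A
t=9: vr[B=2048/1277 D=5176320/3193777 E=5176320/3193777 F=77099520/41519101 G=5176320/3193777] → run B
t=10: vr[B=3072/1277 D=5176320/3193777 E=5176320/3193777 F=77099520/41519101 G=5176320/3193777] → run D
t=11: vr[B=3072/1277 E=5176320/3193777 F=77099520/41519101 G=5176320/3193777] → run E
t=12: vr[B=3072/1277 E=6483968/3193777 F=77099520/41519101 G=5176320/3193777] → run G
t=13: vr[B=3072/1277 E=6483968/3193777 F=77099520/41519101] → run F
t=14: vr[B=3072/1277 E=6483968/3193777 F=103906304/41519101] → run E
t=15: vr[B=3072/1277 E=7791616/3193777 F=103906304/41519101] → run B
t=16: vr[B=4096/1277 E=7791616/3193777 F=103906304/41519101] → run E
t=17: vr[B=4096/1277 E=9099264/3193777 F=103906304/41519101] → run F
t=18: vr[B=4096/1277 E=9099264/3193777 F=130713088/41519101] → run E
t=19: vr[B=4096/1277 E=10406912/3193777 F=130713088/41519101] → run F
t=20: vr[B=4096/1277 E=10406912/3193777 F=157519872/41519101] → run B
t=21: vr[B=5120/1277 E=10406912/3193777 F=157519872/41519101] → run E
t=22: vr[B=5120/1277 F=157519872/41519101] → run F
t=23: vr[B=5120/1277] → run B
t=24: vr[B=6144/1277] → run B
t=25: (idle)
t=26: (idle)
t=27: (idle)
t=28: (idle)
t=29: (idle)
t=30: (idle)

context switches = 22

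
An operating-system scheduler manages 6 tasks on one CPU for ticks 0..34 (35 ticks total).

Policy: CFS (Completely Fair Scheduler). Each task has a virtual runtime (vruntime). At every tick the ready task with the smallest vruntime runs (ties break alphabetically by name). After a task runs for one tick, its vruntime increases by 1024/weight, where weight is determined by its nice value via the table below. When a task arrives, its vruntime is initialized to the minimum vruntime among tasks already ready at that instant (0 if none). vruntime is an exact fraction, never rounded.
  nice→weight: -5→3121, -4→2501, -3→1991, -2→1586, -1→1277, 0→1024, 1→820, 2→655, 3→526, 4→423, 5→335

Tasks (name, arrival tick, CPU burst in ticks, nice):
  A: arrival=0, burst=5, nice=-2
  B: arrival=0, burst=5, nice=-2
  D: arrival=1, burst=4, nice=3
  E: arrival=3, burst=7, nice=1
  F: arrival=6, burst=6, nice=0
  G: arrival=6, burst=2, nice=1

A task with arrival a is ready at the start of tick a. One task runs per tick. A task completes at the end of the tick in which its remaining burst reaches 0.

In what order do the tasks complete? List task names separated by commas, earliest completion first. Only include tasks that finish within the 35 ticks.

completion order = G, A, B, D, F, E

t=0: vr[A=0 B=0] → run A
t=1: vr[A=512/793 B=0 D=0] → run B
t=2: vr[A=512/793 B=512/793 D=0] → run D
t=3: vr[A=512/793 B=512/793 D=512/263 E=512/793] → run A
t=4: vr[A=1024/793 B=512/793 D=512/263 E=512/793] → run B
t=5: vr[A=1024/793 B=1024/793 D=512/263 E=512/793] → run E
t=6: vr[A=1024/793 B=1024/793 D=512/263 E=307968/162565 F=1024/793 G=1024/793] → run A
t=7: vr[A=1536/793 B=1024/793 D=512/263 E=307968/162565 F=1024/793 G=1024/793] → run B
t=8: vr[A=1536/793 B=1536/793 D=512/263 E=307968/162565 F=1024/793 G=1024/793] → run F
t=9: vr[A=1536/793 B=1536/793 D=512/263 E=307968/162565 F=1817/793 G=1024/793] → run G
t=10: vr[A=1536/793 B=1536/793 D=512/263 E=307968/162565 F=1817/793 G=412928/162565] → run E
t=11: vr[A=1536/793 B=1536/793 D=512/263 E=510976/162565 F=1817/793 G=412928/162565] → run A
t=12: vr[A=2048/793 B=1536/793 D=512/263 E=510976/162565 F=1817/793 G=412928/162565] → run B
t=13: vr[A=2048/793 B=2048/793 D=512/263 E=510976/162565 F=1817/793 G=412928/162565] → run D
t=14: vr[A=2048/793 B=2048/793 D=1024/263 E=510976/162565 F=1817/793 G=412928/162565] → run F
t=15: vr[A=2048/793 B=2048/793 D=1024/263 E=510976/162565 F=2610/793 G=412928/162565] → run G
t=16: vr[A=2048/793 B=2048/793 D=1024/263 E=510976/162565 F=2610/793] → run A
t=17: vr[B=2048/793 D=1024/263 E=510976/162565 F=2610/793] → run B
t=18: vr[D=1024/263 E=510976/162565 F=2610/793] → run E
t=19: vr[D=1024/263 E=713984/162565 F=2610/793] → run F
t=20: vr[D=1024/263 E=713984/162565 F=3403/793] → run D
t=21: vr[D=1536/263 E=713984/162565 F=3403/793] → run F
t=22: vr[D=1536/263 E=713984/162565 F=4196/793] → run E
t=23: vr[D=1536/263 E=916992/162565 F=4196/793] → run F
t=24: vr[D=1536/263 E=916992/162565 F=4989/793] → run E
t=25: vr[D=1536/263 E=224000/32513 F=4989/793] → run D
t=26: vr[E=224000/32513 F=4989/793] → run F
t=27: vr[E=224000/32513] → run E
t=28: vr[E=1323008/162565] → run E
t=29: (idle)
t=30: (idle)
t=31: (idle)
t=32: (idle)
t=33: (idle)
t=34: (idle)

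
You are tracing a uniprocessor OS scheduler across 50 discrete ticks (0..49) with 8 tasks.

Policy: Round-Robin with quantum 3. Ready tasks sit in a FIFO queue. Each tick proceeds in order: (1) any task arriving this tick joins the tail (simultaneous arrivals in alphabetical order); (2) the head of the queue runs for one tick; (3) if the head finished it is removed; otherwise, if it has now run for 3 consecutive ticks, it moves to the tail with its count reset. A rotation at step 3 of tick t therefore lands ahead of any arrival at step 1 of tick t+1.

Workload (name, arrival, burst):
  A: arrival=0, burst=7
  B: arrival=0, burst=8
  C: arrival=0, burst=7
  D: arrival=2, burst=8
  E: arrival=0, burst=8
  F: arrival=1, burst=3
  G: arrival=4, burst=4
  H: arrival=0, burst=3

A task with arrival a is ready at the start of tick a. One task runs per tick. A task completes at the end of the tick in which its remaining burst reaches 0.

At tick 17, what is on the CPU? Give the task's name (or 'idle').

t=0: queue=[A,B,C,E,H] q_used=0 → run A
t=1: queue=[A,B,C,E,H,F] q_used=1 → run A
t=2: queue=[A,B,C,E,H,F,D] q_used=2 → run A
t=3: queue=[B,C,E,H,F,D,A] q_used=0 → run B
t=4: queue=[B,C,E,H,F,D,A,G] q_used=1 → run B
t=5: queue=[B,C,E,H,F,D,A,G] q_used=2 → run B
t=6: queue=[C,E,H,F,D,A,G,B] q_used=0 → run C
t=7: queue=[C,E,H,F,D,A,G,B] q_used=1 → run C
t=8: queue=[C,E,H,F,D,A,G,B] q_used=2 → run C
t=9: queue=[E,H,F,D,A,G,B,C] q_used=0 → run E
t=10: queue=[E,H,F,D,A,G,B,C] q_used=1 → run E
t=11: queue=[E,H,F,D,A,G,B,C] q_used=2 → run E
t=12: queue=[H,F,D,A,G,B,C,E] q_used=0 → run H
t=13: queue=[H,F,D,A,G,B,C,E] q_used=1 → run H
t=14: queue=[H,F,D,A,G,B,C,E] q_used=2 → run H
t=15: queue=[F,D,A,G,B,C,E] q_used=0 → run F
t=16: queue=[F,D,A,G,B,C,E] q_used=1 → run F
t=17: queue=[F,D,A,G,B,C,E] q_used=2 → run F
t=18: queue=[D,A,G,B,C,E] q_used=0 → run D
t=19: queue=[D,A,G,B,C,E] q_used=1 → run D
t=20: queue=[D,A,G,B,C,E] q_used=2 → run D
t=21: queue=[A,G,B,C,E,D] q_used=0 → run A
t=22: queue=[A,G,B,C,E,D] q_used=1 → run A
t=23: queue=[A,G,B,C,E,D] q_used=2 → run A
t=24: queue=[G,B,C,E,D,A] q_used=0 → run G
t=25: queue=[G,B,C,E,D,A] q_used=1 → run G
t=26: queue=[G,B,C,E,D,A] q_used=2 → run G
t=27: queue=[B,C,E,D,A,G] q_used=0 → run B
t=28: queue=[B,C,E,D,A,G] q_used=1 → run B
t=29: queue=[B,C,E,D,A,G] q_used=2 → run B
t=30: queue=[C,E,D,A,G,B] q_used=0 → run C
t=31: queue=[C,E,D,A,G,B] q_used=1 → run C
t=32: queue=[C,E,D,A,G,B] q_used=2 → run C
t=33: queue=[E,D,A,G,B,C] q_used=0 → run E
t=34: queue=[E,D,A,G,B,C] q_used=1 → run E
t=35: queue=[E,D,A,G,B,C] q_used=2 → run E
t=36: queue=[D,A,G,B,C,E] q_used=0 → run D
t=37: queue=[D,A,G,B,C,E] q_used=1 → run D
t=38: queue=[D,A,G,B,C,E] q_used=2 → run D
t=39: queue=[A,G,B,C,E,D] q_used=0 → run A
t=40: queue=[G,B,C,E,D] q_used=0 → run G
t=41: queue=[B,C,E,D] q_used=0 → run B
t=42: queue=[B,C,E,D] q_used=1 → run B
t=43: queue=[C,E,D] q_used=0 → run C
t=44: queue=[E,D] q_used=0 → run E
t=45: queue=[E,D] q_used=1 → run E
t=46: queue=[D] q_used=0 → run D
t=47: queue=[D] q_used=1 → run D
t=48: (idle)
t=49: (idle)

running at tick 17 = F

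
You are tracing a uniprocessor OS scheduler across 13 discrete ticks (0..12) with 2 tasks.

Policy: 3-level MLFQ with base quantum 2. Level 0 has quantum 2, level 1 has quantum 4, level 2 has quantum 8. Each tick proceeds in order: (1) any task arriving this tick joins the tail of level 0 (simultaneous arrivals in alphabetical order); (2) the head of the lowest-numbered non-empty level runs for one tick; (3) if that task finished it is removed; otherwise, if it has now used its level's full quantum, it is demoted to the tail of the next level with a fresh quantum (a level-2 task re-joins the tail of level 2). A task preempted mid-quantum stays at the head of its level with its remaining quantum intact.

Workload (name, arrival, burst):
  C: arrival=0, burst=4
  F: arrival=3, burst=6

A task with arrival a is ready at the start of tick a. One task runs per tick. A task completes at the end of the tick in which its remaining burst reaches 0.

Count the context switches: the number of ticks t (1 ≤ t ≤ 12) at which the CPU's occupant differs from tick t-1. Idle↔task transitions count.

t=0: L0/L1/L2 = C/-/- → run C
t=1: L0/L1/L2 = C/-/- → run C
t=2: L0/L1/L2 = -/C/- → run C
t=3: L0/L1/L2 = F/C/- → run F
t=4: L0/L1/L2 = F/C/- → run F
t=5: L0/L1/L2 = -/CF/- → run C
t=6: L0/L1/L2 = -/F/- → run F
t=7: L0/L1/L2 = -/F/- → run F
t=8: L0/L1/L2 = -/F/- → run F
t=9: L0/L1/L2 = -/F/- → run F
t=10: (idle)
t=11: (idle)
t=12: (idle)

context switches = 4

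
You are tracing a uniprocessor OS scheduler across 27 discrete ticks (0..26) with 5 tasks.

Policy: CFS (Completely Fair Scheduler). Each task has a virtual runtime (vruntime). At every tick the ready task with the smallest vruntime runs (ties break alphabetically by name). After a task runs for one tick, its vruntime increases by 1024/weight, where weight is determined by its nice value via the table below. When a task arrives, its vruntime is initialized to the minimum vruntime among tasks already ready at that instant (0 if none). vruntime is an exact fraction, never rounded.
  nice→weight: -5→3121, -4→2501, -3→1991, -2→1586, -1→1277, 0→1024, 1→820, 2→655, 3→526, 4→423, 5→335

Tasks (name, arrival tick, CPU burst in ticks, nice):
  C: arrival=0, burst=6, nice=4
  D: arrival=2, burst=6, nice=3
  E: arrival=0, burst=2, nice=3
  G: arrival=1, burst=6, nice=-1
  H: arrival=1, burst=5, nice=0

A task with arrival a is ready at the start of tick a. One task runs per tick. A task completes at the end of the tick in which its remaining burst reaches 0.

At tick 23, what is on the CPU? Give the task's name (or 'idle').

running at tick 23 = D

t=0: vr[C=0 E=0] → run C
t=1: vr[C=1024/423 E=0 G=0 H=0] → run E
t=2: vr[C=1024/423 D=0 E=512/263 G=0 H=0] → run D
t=3: vr[C=1024/423 D=512/263 E=512/263 G=0 H=0] → run G
t=4: vr[C=1024/423 D=512/263 E=512/263 G=1024/1277 H=0] → run H
t=5: vr[C=1024/423 D=512/263 E=512/263 G=1024/1277 H=1] → run G
t=6: vr[C=1024/423 D=512/263 E=512/263 G=2048/1277 H=1] → run H
t=7: vr[C=1024/423 D=512/263 E=512/263 G=2048/1277 H=2] → run G
t=8: vr[C=1024/423 D=512/263 E=512/263 G=3072/1277 H=2] → run D
t=9: vr[C=1024/423 D=1024/263 E=512/263 G=3072/1277 H=2] → run E
t=10: vr[C=1024/423 D=1024/263 G=3072/1277 H=2] → run H
t=11: vr[C=1024/423 D=1024/263 G=3072/1277 H=3] → run G
t=12: vr[C=1024/423 D=1024/263 G=4096/1277 H=3] → run C
t=13: vr[C=2048/423 D=1024/263 G=4096/1277 H=3] → run H
t=14: vr[C=2048/423 D=1024/263 G=4096/1277 H=4] → run G
t=15: vr[C=2048/423 D=1024/263 G=5120/1277 H=4] → run D
t=16: vr[C=2048/423 D=1536/263 G=5120/1277 H=4] → run H
t=17: vr[C=2048/423 D=1536/263 G=5120/1277] → run G
t=18: vr[C=2048/423 D=1536/263] → run C
t=19: vr[C=1024/141 D=1536/263] → run D
t=20: vr[C=1024/141 D=2048/263] → run C
t=21: vr[C=4096/423 D=2048/263] → run D
t=22: vr[C=4096/423 D=2560/263] → run C
t=23: vr[C=5120/423 D=2560/263] → run D
t=24: vr[C=5120/423] → run C
t=25: (idle)
t=26: (idle)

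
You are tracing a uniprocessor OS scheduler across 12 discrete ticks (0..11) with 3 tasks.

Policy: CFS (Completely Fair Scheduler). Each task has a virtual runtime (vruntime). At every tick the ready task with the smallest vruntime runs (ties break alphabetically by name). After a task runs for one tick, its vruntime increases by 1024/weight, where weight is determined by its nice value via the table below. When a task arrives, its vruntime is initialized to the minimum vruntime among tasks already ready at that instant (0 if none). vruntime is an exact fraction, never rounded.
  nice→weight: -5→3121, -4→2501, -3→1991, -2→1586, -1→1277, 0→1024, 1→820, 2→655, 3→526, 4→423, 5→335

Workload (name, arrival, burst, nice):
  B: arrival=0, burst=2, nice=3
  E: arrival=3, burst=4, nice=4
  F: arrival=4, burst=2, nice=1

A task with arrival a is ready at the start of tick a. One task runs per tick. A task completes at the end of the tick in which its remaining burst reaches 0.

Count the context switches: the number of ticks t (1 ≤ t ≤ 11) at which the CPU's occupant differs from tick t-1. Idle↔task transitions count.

t=0: vr[B=0] → run B
t=1: vr[B=512/263] → run B
t=2: (idle)
t=3: vr[E=0] → run E
t=4: vr[E=1024/423 F=1024/423] → run E
t=5: vr[E=2048/423 F=1024/423] → run F
t=6: vr[E=2048/423 F=318208/86715] → run F
t=7: vr[E=2048/423] → run E
t=8: vr[E=1024/141] → run E
t=9: (idle)
t=10: (idle)
t=11: (idle)

context switches = 5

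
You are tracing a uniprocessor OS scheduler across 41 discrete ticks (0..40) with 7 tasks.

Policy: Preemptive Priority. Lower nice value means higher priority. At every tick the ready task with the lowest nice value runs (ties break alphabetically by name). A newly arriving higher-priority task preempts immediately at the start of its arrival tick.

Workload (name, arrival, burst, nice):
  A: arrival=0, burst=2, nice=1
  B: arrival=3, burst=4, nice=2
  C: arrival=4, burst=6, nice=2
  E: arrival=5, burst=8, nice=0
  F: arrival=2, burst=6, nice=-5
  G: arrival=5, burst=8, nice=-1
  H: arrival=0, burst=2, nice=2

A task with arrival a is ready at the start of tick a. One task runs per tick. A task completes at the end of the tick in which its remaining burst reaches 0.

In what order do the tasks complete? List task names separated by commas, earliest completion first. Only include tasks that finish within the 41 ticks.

t=0: ready={A,H} → run A
t=1: ready={A,H} → run A
t=2: ready={F,H} → run F
t=3: ready={B,F,H} → run F
t=4: ready={B,C,F,H} → run F
t=5: ready={B,C,E,F,G,H} → run F
t=6: ready={B,C,E,F,G,H} → run F
t=7: ready={B,C,E,F,G,H} → run F
t=8: ready={B,C,E,G,H} → run G
t=9: ready={B,C,E,G,H} → run G
t=10: ready={B,C,E,G,H} → run G
t=11: ready={B,C,E,G,H} → run G
t=12: ready={B,C,E,G,H} → run G
t=13: ready={B,C,E,G,H} → run G
t=14: ready={B,C,E,G,H} → run G
t=15: ready={B,C,E,G,H} → run G
t=16: ready={B,C,E,H} → run E
t=17: ready={B,C,E,H} → run E
t=18: ready={B,C,E,H} → run E
t=19: ready={B,C,E,H} → run E
t=20: ready={B,C,E,H} → run E
t=21: ready={B,C,E,H} → run E
t=22: ready={B,C,E,H} → run E
t=23: ready={B,C,E,H} → run E
t=24: ready={B,C,H} → run B
t=25: ready={B,C,H} → run B
t=26: ready={B,C,H} → run B
t=27: ready={B,C,H} → run B
t=28: ready={C,H} → run C
t=29: ready={C,H} → run C
t=30: ready={C,H} → run C
t=31: ready={C,H} → run C
t=32: ready={C,H} → run C
t=33: ready={C,H} → run C
t=34: ready={H} → run H
t=35: ready={H} → run H
t=36: (idle)
t=37: (idle)
t=38: (idle)
t=39: (idle)
t=40: (idle)

completion order = A, F, G, E, B, C, H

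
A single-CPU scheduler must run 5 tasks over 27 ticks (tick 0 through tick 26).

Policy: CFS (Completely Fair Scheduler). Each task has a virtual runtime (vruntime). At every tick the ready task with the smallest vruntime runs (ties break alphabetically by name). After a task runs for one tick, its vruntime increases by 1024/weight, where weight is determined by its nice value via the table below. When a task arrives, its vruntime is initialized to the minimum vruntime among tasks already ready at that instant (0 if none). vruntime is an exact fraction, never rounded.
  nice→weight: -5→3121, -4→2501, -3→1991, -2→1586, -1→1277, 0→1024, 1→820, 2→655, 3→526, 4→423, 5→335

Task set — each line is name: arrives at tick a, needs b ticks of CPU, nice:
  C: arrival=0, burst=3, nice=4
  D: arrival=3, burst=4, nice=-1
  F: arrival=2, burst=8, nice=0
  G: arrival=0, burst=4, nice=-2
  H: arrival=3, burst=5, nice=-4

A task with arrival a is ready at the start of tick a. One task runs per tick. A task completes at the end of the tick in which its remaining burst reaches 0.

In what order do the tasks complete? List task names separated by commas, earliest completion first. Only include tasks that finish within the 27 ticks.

completion order = G, H, D, C, F

t=0: vr[C=0 G=0] → run C
t=1: vr[C=1024/423 G=0] → run G
t=2: vr[C=1024/423 F=512/793 G=512/793] → run F
t=3: vr[C=1024/423 D=512/793 F=1305/793 G=512/793 H=512/793] → run D
t=4: vr[C=1024/423 D=1465856/1012661 F=1305/793 G=512/793 H=512/793] → run G
t=5: vr[C=1024/423 D=1465856/1012661 F=1305/793 G=1024/793 H=512/793] → run H
t=6: vr[C=1024/423 D=1465856/1012661 F=1305/793 G=1024/793 H=34304/32513] → run H
t=7: vr[C=1024/423 D=1465856/1012661 F=1305/793 G=1024/793 H=47616/32513] → run G
t=8: vr[C=1024/423 D=1465856/1012661 F=1305/793 G=1536/793 H=47616/32513] → run D
t=9: vr[C=1024/423 D=2277888/1012661 F=1305/793 G=1536/793 H=47616/32513] → run H
t=10: vr[C=1024/423 D=2277888/1012661 F=1305/793 G=1536/793 H=60928/32513] → run F
t=11: vr[C=1024/423 D=2277888/1012661 F=2098/793 G=1536/793 H=60928/32513] → run H
t=12: vr[C=1024/423 D=2277888/1012661 F=2098/793 G=1536/793 H=74240/32513] → run G
t=13: vr[C=1024/423 D=2277888/1012661 F=2098/793 H=74240/32513] → run D
t=14: vr[C=1024/423 D=3089920/1012661 F=2098/793 H=74240/32513] → run H
t=15: vr[C=1024/423 D=3089920/1012661 F=2098/793] → run C
t=16: vr[C=2048/423 D=3089920/1012661 F=2098/793] → run F
t=17: vr[C=2048/423 D=3089920/1012661 F=2891/793] → run D
t=18: vr[C=2048/423 F=2891/793] → run F
t=19: vr[C=2048/423 F=3684/793] → run F
t=20: vr[C=2048/423 F=4477/793] → run C
t=21: vr[F=4477/793] → run F
t=22: vr[F=5270/793] → run F
t=23: vr[F=6063/793] → run F
t=24: (idle)
t=25: (idle)
t=26: (idle)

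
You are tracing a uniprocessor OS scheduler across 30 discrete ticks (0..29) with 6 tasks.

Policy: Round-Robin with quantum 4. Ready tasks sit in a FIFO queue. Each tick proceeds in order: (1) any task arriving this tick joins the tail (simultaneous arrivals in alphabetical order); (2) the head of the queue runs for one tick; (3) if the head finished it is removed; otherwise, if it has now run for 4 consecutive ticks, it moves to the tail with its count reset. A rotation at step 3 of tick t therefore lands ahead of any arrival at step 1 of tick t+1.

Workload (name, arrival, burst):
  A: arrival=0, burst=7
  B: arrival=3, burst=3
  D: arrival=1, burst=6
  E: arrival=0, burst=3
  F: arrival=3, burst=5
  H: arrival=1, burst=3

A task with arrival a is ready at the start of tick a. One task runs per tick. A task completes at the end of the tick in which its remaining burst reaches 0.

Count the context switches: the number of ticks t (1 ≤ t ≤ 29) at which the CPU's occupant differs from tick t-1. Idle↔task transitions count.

context switches = 9

t=0: queue=[A,E] q_used=0 → run A
t=1: queue=[A,E,D,H] q_used=1 → run A
t=2: queue=[A,E,D,H] q_used=2 → run A
t=3: queue=[A,E,D,H,B,F] q_used=3 → run A
t=4: queue=[E,D,H,B,F,A] q_used=0 → run E
t=5: queue=[E,D,H,B,F,A] q_used=1 → run E
t=6: queue=[E,D,H,B,F,A] q_used=2 → run E
t=7: queue=[D,H,B,F,A] q_used=0 → run D
t=8: queue=[D,H,B,F,A] q_used=1 → run D
t=9: queue=[D,H,B,F,A] q_used=2 → run D
t=10: queue=[D,H,B,F,A] q_used=3 → run D
t=11: queue=[H,B,F,A,D] q_used=0 → run H
t=12: queue=[H,B,F,A,D] q_used=1 → run H
t=13: queue=[H,B,F,A,D] q_used=2 → run H
t=14: queue=[B,F,A,D] q_used=0 → run B
t=15: queue=[B,F,A,D] q_used=1 → run B
t=16: queue=[B,F,A,D] q_used=2 → run B
t=17: queue=[F,A,D] q_used=0 → run F
t=18: queue=[F,A,D] q_used=1 → run F
t=19: queue=[F,A,D] q_used=2 → run F
t=20: queue=[F,A,D] q_used=3 → run F
t=21: queue=[A,D,F] q_used=0 → run A
t=22: queue=[A,D,F] q_used=1 → run A
t=23: queue=[A,D,F] q_used=2 → run A
t=24: queue=[D,F] q_used=0 → run D
t=25: queue=[D,F] q_used=1 → run D
t=26: queue=[F] q_used=0 → run F
t=27: (idle)
t=28: (idle)
t=29: (idle)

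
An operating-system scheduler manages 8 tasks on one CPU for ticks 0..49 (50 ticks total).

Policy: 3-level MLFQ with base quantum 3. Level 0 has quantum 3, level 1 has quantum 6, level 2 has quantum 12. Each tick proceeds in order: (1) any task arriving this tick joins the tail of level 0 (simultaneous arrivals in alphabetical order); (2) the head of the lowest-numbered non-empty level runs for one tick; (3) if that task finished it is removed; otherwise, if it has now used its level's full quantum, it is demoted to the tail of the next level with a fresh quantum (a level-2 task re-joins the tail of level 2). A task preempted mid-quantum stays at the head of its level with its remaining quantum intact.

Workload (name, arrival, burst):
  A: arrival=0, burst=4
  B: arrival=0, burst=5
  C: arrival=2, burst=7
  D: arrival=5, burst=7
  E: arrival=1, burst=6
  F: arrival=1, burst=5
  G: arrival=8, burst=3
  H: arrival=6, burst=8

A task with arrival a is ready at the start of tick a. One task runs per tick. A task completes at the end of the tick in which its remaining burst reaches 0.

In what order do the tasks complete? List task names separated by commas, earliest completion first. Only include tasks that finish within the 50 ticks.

t=0: L0/L1/L2 = AB/-/- → run A
t=1: L0/L1/L2 = ABEF/-/- → run A
t=2: L0/L1/L2 = ABEFC/-/- → run A
t=3: L0/L1/L2 = BEFC/A/- → run B
t=4: L0/L1/L2 = BEFC/A/- → run B
t=5: L0/L1/L2 = BEFCD/A/- → run B
t=6: L0/L1/L2 = EFCDH/AB/- → run E
t=7: L0/L1/L2 = EFCDH/AB/- → run E
t=8: L0/L1/L2 = EFCDHG/AB/- → run E
t=9: L0/L1/L2 = FCDHG/ABE/- → run F
t=10: L0/L1/L2 = FCDHG/ABE/- → run F
t=11: L0/L1/L2 = FCDHG/ABE/- → run F
t=12: L0/L1/L2 = CDHG/ABEF/- → run C
t=13: L0/L1/L2 = CDHG/ABEF/- → run C
t=14: L0/L1/L2 = CDHG/ABEF/- → run C
t=15: L0/L1/L2 = DHG/ABEFC/- → run D
t=16: L0/L1/L2 = DHG/ABEFC/- → run D
t=17: L0/L1/L2 = DHG/ABEFC/- → run D
t=18: L0/L1/L2 = HG/ABEFCD/- → run H
t=19: L0/L1/L2 = HG/ABEFCD/- → run H
t=20: L0/L1/L2 = HG/ABEFCD/- → run H
t=21: L0/L1/L2 = G/ABEFCDH/- → run G
t=22: L0/L1/L2 = G/ABEFCDH/- → run G
t=23: L0/L1/L2 = G/ABEFCDH/- → run G
t=24: L0/L1/L2 = -/ABEFCDH/- → run A
t=25: L0/L1/L2 = -/BEFCDH/- → run B
t=26: L0/L1/L2 = -/BEFCDH/- → run B
t=27: L0/L1/L2 = -/EFCDH/- → run E
t=28: L0/L1/L2 = -/EFCDH/- → run E
t=29: L0/L1/L2 = -/EFCDH/- → run E
t=30: L0/L1/L2 = -/FCDH/- → run F
t=31: L0/L1/L2 = -/FCDH/- → run F
t=32: L0/L1/L2 = -/CDH/- → run C
t=33: L0/L1/L2 = -/CDH/- → run C
t=34: L0/L1/L2 = -/CDH/- → run C
t=35: L0/L1/L2 = -/CDH/- → run C
t=36: L0/L1/L2 = -/DH/- → run D
t=37: L0/L1/L2 = -/DH/- → run D
t=38: L0/L1/L2 = -/DH/- → run D
t=39: L0/L1/L2 = -/DH/- → run D
t=40: L0/L1/L2 = -/H/- → run H
t=41: L0/L1/L2 = -/H/- → run H
t=42: L0/L1/L2 = -/H/- → run H
t=43: L0/L1/L2 = -/H/- → run H
t=44: L0/L1/L2 = -/H/- → run H
t=45: (idle)
t=46: (idle)
t=47: (idle)
t=48: (idle)
t=49: (idle)

completion order = G, A, B, E, F, C, D, H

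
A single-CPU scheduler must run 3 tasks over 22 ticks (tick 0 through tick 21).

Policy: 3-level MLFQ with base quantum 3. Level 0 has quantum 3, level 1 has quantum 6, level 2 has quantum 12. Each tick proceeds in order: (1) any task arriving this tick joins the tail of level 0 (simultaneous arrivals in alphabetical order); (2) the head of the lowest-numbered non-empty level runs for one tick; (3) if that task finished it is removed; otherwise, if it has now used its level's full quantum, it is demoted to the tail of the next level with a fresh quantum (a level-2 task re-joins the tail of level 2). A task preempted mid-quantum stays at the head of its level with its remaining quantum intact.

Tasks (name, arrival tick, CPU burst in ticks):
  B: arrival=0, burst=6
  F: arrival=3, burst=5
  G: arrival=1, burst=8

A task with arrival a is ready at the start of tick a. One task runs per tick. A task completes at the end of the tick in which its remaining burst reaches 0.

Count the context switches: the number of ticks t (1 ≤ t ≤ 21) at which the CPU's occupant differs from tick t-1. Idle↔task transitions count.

t=0: L0/L1/L2 = B/-/- → run B
t=1: L0/L1/L2 = BG/-/- → run B
t=2: L0/L1/L2 = BG/-/- → run B
t=3: L0/L1/L2 = GF/B/- → run G
t=4: L0/L1/L2 = GF/B/- → run G
t=5: L0/L1/L2 = GF/B/- → run G
t=6: L0/L1/L2 = F/BG/- → run F
t=7: L0/L1/L2 = F/BG/- → run F
t=8: L0/L1/L2 = F/BG/- → run F
t=9: L0/L1/L2 = -/BGF/- → run B
t=10: L0/L1/L2 = -/BGF/- → run B
t=11: L0/L1/L2 = -/BGF/- → run B
t=12: L0/L1/L2 = -/GF/- → run G
t=13: L0/L1/L2 = -/GF/- → run G
t=14: L0/L1/L2 = -/GF/- → run G
t=15: L0/L1/L2 = -/GF/- → run G
t=16: L0/L1/L2 = -/GF/- → run G
t=17: L0/L1/L2 = -/F/- → run F
t=18: L0/L1/L2 = -/F/- → run F
t=19: (idle)
t=20: (idle)
t=21: (idle)

context switches = 6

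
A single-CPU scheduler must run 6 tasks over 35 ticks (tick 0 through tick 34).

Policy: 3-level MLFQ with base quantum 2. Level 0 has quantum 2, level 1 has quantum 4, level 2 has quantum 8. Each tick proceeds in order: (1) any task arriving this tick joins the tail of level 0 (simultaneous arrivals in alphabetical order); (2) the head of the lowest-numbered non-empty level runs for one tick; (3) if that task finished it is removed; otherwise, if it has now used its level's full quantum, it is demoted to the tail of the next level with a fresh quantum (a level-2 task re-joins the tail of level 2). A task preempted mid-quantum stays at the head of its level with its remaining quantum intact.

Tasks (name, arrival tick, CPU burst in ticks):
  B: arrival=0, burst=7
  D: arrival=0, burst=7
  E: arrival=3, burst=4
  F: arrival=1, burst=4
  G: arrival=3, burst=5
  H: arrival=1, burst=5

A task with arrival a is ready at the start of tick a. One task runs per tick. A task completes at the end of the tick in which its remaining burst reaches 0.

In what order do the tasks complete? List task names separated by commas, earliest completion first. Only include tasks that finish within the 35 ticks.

t=0: L0/L1/L2 = BD/-/- → run B
t=1: L0/L1/L2 = BDFH/-/- → run B
t=2: L0/L1/L2 = DFH/B/- → run D
t=3: L0/L1/L2 = DFHEG/B/- → run D
t=4: L0/L1/L2 = FHEG/BD/- → run F
t=5: L0/L1/L2 = FHEG/BD/- → run F
t=6: L0/L1/L2 = HEG/BDF/- → run H
t=7: L0/L1/L2 = HEG/BDF/- → run H
t=8: L0/L1/L2 = EG/BDFH/- → run E
t=9: L0/L1/L2 = EG/BDFH/- → run E
t=10: L0/L1/L2 = G/BDFHE/- → run G
t=11: L0/L1/L2 = G/BDFHE/- → run G
t=12: L0/L1/L2 = -/BDFHEG/- → run B
t=13: L0/L1/L2 = -/BDFHEG/- → run B
t=14: L0/L1/L2 = -/BDFHEG/- → run B
t=15: L0/L1/L2 = -/BDFHEG/- → run B
t=16: L0/L1/L2 = -/DFHEG/B → run D
t=17: L0/L1/L2 = -/DFHEG/B → run D
t=18: L0/L1/L2 = -/DFHEG/B → run D
t=19: L0/L1/L2 = -/DFHEG/B → run D
t=20: L0/L1/L2 = -/FHEG/BD → run F
t=21: L0/L1/L2 = -/FHEG/BD → run F
t=22: L0/L1/L2 = -/HEG/BD → run H
t=23: L0/L1/L2 = -/HEG/BD → run H
t=24: L0/L1/L2 = -/HEG/BD → run H
t=25: L0/L1/L2 = -/EG/BD → run E
t=26: L0/L1/L2 = -/EG/BD → run E
t=27: L0/L1/L2 = -/G/BD → run G
t=28: L0/L1/L2 = -/G/BD → run G
t=29: L0/L1/L2 = -/G/BD → run G
t=30: L0/L1/L2 = -/-/BD → run B
t=31: L0/L1/L2 = -/-/D → run D
t=32: (idle)
t=33: (idle)
t=34: (idle)

completion order = F, H, E, G, B, D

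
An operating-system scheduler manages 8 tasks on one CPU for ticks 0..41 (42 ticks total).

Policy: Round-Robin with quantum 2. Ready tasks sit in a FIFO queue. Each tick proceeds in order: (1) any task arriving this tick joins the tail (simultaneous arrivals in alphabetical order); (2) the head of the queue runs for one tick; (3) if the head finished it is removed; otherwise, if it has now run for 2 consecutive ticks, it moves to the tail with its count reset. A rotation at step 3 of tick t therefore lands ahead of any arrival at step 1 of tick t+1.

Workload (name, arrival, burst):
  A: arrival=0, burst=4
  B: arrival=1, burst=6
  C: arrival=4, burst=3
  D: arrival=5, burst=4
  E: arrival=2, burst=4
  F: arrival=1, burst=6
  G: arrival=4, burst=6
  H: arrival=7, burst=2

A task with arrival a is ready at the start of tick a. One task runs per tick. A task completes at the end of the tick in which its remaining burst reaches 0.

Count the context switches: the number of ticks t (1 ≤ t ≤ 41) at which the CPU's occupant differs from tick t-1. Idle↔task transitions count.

context switches = 18

t=0: queue=[A] q_used=0 → run A
t=1: queue=[A,B,F] q_used=1 → run A
t=2: queue=[B,F,A,E] q_used=0 → run B
t=3: queue=[B,F,A,E] q_used=1 → run B
t=4: queue=[F,A,E,B,C,G] q_used=0 → run F
t=5: queue=[F,A,E,B,C,G,D] q_used=1 → run F
t=6: queue=[A,E,B,C,G,D,F] q_used=0 → run A
t=7: queue=[A,E,B,C,G,D,F,H] q_used=1 → run A
t=8: queue=[E,B,C,G,D,F,H] q_used=0 → run E
t=9: queue=[E,B,C,G,D,F,H] q_used=1 → run E
t=10: queue=[B,C,G,D,F,H,E] q_used=0 → run B
t=11: queue=[B,C,G,D,F,H,E] q_used=1 → run B
t=12: queue=[C,G,D,F,H,E,B] q_used=0 → run C
t=13: queue=[C,G,D,F,H,E,B] q_used=1 → run C
t=14: queue=[G,D,F,H,E,B,C] q_used=0 → run G
t=15: queue=[G,D,F,H,E,B,C] q_used=1 → run G
t=16: queue=[D,F,H,E,B,C,G] q_used=0 → run D
t=17: queue=[D,F,H,E,B,C,G] q_used=1 → run D
t=18: queue=[F,H,E,B,C,G,D] q_used=0 → run F
t=19: queue=[F,H,E,B,C,G,D] q_used=1 → run F
t=20: queue=[H,E,B,C,G,D,F] q_used=0 → run H
t=21: queue=[H,E,B,C,G,D,F] q_used=1 → run H
t=22: queue=[E,B,C,G,D,F] q_used=0 → run E
t=23: queue=[E,B,C,G,D,F] q_used=1 → run E
t=24: queue=[B,C,G,D,F] q_used=0 → run B
t=25: queue=[B,C,G,D,F] q_used=1 → run B
t=26: queue=[C,G,D,F] q_used=0 → run C
t=27: queue=[G,D,F] q_used=0 → run G
t=28: queue=[G,D,F] q_used=1 → run G
t=29: queue=[D,F,G] q_used=0 → run D
t=30: queue=[D,F,G] q_used=1 → run D
t=31: queue=[F,G] q_used=0 → run F
t=32: queue=[F,G] q_used=1 → run F
t=33: queue=[G] q_used=0 → run G
t=34: queue=[G] q_used=1 → run G
t=35: (idle)
t=36: (idle)
t=37: (idle)
t=38: (idle)
t=39: (idle)
t=40: (idle)
t=41: (idle)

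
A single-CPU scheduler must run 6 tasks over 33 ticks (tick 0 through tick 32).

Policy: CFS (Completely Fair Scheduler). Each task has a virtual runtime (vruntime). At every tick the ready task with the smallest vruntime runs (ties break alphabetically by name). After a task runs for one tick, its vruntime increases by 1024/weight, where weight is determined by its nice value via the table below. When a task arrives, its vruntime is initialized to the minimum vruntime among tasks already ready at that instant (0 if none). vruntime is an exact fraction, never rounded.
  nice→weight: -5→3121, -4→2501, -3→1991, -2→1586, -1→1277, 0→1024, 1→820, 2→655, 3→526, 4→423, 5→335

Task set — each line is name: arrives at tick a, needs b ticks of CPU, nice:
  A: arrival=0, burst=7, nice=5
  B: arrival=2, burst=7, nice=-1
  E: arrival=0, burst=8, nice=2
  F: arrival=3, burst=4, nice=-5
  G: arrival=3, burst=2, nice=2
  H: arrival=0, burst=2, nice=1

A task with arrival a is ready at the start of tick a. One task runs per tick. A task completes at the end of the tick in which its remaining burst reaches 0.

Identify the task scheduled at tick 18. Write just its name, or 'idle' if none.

t=0: vr[A=0 E=0 H=0] → run A
t=1: vr[A=1024/335 E=0 H=0] → run E
t=2: vr[A=1024/335 B=0 E=1024/655 H=0] → run B
t=3: vr[A=1024/335 B=1024/1277 E=1024/655 F=0 G=0 H=0] → run F
t=4: vr[A=1024/335 B=1024/1277 E=1024/655 F=1024/3121 G=0 H=0] → run G
t=5: vr[A=1024/335 B=1024/1277 E=1024/655 F=1024/3121 G=1024/655 H=0] → run H
t=6: vr[A=1024/335 B=1024/1277 E=1024/655 F=1024/3121 G=1024/655 H=256/205] → run F
t=7: vr[A=1024/335 B=1024/1277 E=1024/655 F=2048/3121 G=1024/655 H=256/205] → run F
t=8: vr[A=1024/335 B=1024/1277 E=1024/655 F=3072/3121 G=1024/655 H=256/205] → run B
t=9: vr[A=1024/335 B=2048/1277 E=1024/655 F=3072/3121 G=1024/655 H=256/205] → run F
t=10: vr[A=1024/335 B=2048/1277 E=1024/655 G=1024/655 H=256/205] → run H
t=11: vr[A=1024/335 B=2048/1277 E=1024/655 G=1024/655] → run E
t=12: vr[A=1024/335 B=2048/1277 E=2048/655 G=1024/655] → run G
t=13: vr[A=1024/335 B=2048/1277 E=2048/655] → run B
t=14: vr[A=1024/335 B=3072/1277 E=2048/655] → run B
t=15: vr[A=1024/335 B=4096/1277 E=2048/655] → run A
t=16: vr[A=2048/335 B=4096/1277 E=2048/655] → run E
t=17: vr[A=2048/335 B=4096/1277 E=3072/655] → run B
t=18: vr[A=2048/335 B=5120/1277 E=3072/655] → run B
t=19: vr[A=2048/335 B=6144/1277 E=3072/655] → run E
t=20: vr[A=2048/335 B=6144/1277 E=4096/655] → run B
t=21: vr[A=2048/335 E=4096/655] → run A
t=22: vr[A=3072/335 E=4096/655] → run E
t=23: vr[A=3072/335 E=1024/131] → run E
t=24: vr[A=3072/335 E=6144/655] → run A
t=25: vr[A=4096/335 E=6144/655] → run E
t=26: vr[A=4096/335 E=7168/655] → run E
t=27: vr[A=4096/335] → run A
t=28: vr[A=1024/67] → run A
t=29: vr[A=6144/335] → run A
t=30: (idle)
t=31: (idle)
t=32: (idle)

running at tick 18 = B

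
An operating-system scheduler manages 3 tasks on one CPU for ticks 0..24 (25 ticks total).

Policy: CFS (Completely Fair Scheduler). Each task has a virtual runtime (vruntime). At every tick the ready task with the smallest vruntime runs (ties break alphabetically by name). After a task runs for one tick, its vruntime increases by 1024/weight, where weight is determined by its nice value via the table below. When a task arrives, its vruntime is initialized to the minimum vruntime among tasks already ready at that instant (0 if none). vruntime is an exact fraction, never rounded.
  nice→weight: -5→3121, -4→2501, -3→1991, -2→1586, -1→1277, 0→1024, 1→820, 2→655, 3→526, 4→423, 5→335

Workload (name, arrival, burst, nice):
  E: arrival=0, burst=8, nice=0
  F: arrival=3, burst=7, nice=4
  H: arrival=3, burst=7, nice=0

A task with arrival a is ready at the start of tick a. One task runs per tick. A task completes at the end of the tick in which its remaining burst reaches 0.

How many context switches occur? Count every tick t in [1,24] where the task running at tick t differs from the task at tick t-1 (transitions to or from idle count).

t=0: vr[E=0] → run E
t=1: vr[E=1] → run E
t=2: vr[E=2] → run E
t=3: vr[E=3 F=3 H=3] → run E
t=4: vr[E=4 F=3 H=3] → run F
t=5: vr[E=4 F=2293/423 H=3] → run H
t=6: vr[E=4 F=2293/423 H=4] → run E
t=7: vr[E=5 F=2293/423 H=4] → run H
t=8: vr[E=5 F=2293/423 H=5] → run E
t=9: vr[E=6 F=2293/423 H=5] → run H
t=10: vr[E=6 F=2293/423 H=6] → run F
t=11: vr[E=6 F=3317/423 H=6] → run E
t=12: vr[E=7 F=3317/423 H=6] → run H
t=13: vr[E=7 F=3317/423 H=7] → run E
t=14: vr[F=3317/423 H=7] → run H
t=15: vr[F=3317/423 H=8] → run F
t=16: vr[F=1447/141 H=8] → run H
t=17: vr[F=1447/141 H=9] → run H
t=18: vr[F=1447/141] → run F
t=19: vr[F=5365/423] → run F
t=20: vr[F=6389/423] → run F
t=21: vr[F=2471/141] → run F
t=22: (idle)
t=23: (idle)
t=24: (idle)

context switches = 15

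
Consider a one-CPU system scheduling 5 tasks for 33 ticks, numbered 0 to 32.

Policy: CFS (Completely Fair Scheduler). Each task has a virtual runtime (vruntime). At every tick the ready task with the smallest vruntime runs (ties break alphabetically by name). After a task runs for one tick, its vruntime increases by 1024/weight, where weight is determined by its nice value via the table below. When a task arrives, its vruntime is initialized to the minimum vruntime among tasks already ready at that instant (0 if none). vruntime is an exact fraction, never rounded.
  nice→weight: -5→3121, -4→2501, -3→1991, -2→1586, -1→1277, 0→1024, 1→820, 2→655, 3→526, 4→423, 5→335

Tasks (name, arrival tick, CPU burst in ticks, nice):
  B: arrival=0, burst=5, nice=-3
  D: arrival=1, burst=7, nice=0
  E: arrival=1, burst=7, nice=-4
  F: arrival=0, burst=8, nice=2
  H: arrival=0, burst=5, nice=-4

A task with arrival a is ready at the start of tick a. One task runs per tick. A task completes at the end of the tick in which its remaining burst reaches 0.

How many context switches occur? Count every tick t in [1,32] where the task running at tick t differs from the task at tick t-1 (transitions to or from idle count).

t=0: vr[B=0 F=0 H=0] → run B
t=1: vr[B=1024/1991 D=0 E=0 F=0 H=0] → run D
t=2: vr[B=1024/1991 D=1 E=0 F=0 H=0] → run E
t=3: vr[B=1024/1991 D=1 E=1024/2501 F=0 H=0] → run F
t=4: vr[B=1024/1991 D=1 E=1024/2501 F=1024/655 H=0] → run H
t=5: vr[B=1024/1991 D=1 E=1024/2501 F=1024/655 H=1024/2501] → run E
t=6: vr[B=1024/1991 D=1 E=2048/2501 F=1024/655 H=1024/2501] → run H
t=7: vr[B=1024/1991 D=1 E=2048/2501 F=1024/655 H=2048/2501] → run B
t=8: vr[B=2048/1991 D=1 E=2048/2501 F=1024/655 H=2048/2501] → run E
t=9: vr[B=2048/1991 D=1 E=3072/2501 F=1024/655 H=2048/2501] → run H
t=10: vr[B=2048/1991 D=1 E=3072/2501 F=1024/655 H=3072/2501] → run D
t=11: vr[B=2048/1991 D=2 E=3072/2501 F=1024/655 H=3072/2501] → run B
t=12: vr[B=3072/1991 D=2 E=3072/2501 F=1024/655 H=3072/2501] → run E
t=13: vr[B=3072/1991 D=2 E=4096/2501 F=1024/655 H=3072/2501] → run H
t=14: vr[B=3072/1991 D=2 E=4096/2501 F=1024/655 H=4096/2501] → run B
t=15: vr[B=4096/1991 D=2 E=4096/2501 F=1024/655 H=4096/2501] → run F
t=16: vr[B=4096/1991 D=2 E=4096/2501 F=2048/655 H=4096/2501] → run E
t=17: vr[B=4096/1991 D=2 E=5120/2501 F=2048/655 H=4096/2501] → run H
t=18: vr[B=4096/1991 D=2 E=5120/2501 F=2048/655] → run D
t=19: vr[B=4096/1991 D=3 E=5120/2501 F=2048/655] → run E
t=20: vr[B=4096/1991 D=3 E=6144/2501 F=2048/655] → run B
t=21: vr[D=3 E=6144/2501 F=2048/655] → run E
t=22: vr[D=3 F=2048/655] → run D
t=23: vr[D=4 F=2048/655] → run F
t=24: vr[D=4 F=3072/655] → run D
t=25: vr[D=5 F=3072/655] → run F
t=26: vr[D=5 F=4096/655] → run D
t=27: vr[D=6 F=4096/655] → run D
t=28: vr[F=4096/655] → run F
t=29: vr[F=1024/131] → run F
t=30: vr[F=6144/655] → run F
t=31: vr[F=7168/655] → run F
t=32: (idle)

context switches = 28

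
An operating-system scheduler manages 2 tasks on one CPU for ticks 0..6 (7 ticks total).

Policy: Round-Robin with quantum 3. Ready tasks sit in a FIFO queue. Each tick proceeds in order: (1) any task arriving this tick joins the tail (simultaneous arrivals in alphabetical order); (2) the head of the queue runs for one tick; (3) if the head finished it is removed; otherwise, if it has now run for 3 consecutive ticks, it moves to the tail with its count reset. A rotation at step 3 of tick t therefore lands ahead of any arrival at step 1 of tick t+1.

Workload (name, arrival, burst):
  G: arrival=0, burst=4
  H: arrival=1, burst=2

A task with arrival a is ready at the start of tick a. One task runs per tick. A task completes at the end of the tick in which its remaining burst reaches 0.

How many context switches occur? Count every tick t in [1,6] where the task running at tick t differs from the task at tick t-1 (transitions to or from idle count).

context switches = 3

t=0: queue=[G] q_used=0 → run G
t=1: queue=[G,H] q_used=1 → run G
t=2: queue=[G,H] q_used=2 → run G
t=3: queue=[H,G] q_used=0 → run H
t=4: queue=[H,G] q_used=1 → run H
t=5: queue=[G] q_used=0 → run G
t=6: (idle)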